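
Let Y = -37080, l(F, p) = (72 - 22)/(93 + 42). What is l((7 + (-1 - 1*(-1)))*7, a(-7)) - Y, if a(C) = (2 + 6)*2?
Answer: 1001170/27 ≈ 37080.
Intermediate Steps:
a(C) = 16 (a(C) = 8*2 = 16)
l(F, p) = 10/27 (l(F, p) = 50/135 = 50*(1/135) = 10/27)
l((7 + (-1 - 1*(-1)))*7, a(-7)) - Y = 10/27 - 1*(-37080) = 10/27 + 37080 = 1001170/27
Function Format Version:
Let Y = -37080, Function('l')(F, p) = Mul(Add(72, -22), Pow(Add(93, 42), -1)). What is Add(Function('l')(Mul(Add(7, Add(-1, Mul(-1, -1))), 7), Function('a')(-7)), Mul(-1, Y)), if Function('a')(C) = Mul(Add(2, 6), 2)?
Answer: Rational(1001170, 27) ≈ 37080.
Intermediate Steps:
Function('a')(C) = 16 (Function('a')(C) = Mul(8, 2) = 16)
Function('l')(F, p) = Rational(10, 27) (Function('l')(F, p) = Mul(50, Pow(135, -1)) = Mul(50, Rational(1, 135)) = Rational(10, 27))
Add(Function('l')(Mul(Add(7, Add(-1, Mul(-1, -1))), 7), Function('a')(-7)), Mul(-1, Y)) = Add(Rational(10, 27), Mul(-1, -37080)) = Add(Rational(10, 27), 37080) = Rational(1001170, 27)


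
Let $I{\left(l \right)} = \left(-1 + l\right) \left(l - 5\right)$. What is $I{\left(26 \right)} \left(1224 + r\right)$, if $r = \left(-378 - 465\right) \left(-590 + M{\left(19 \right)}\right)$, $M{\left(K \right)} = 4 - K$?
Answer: $268400475$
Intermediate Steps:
$I{\left(l \right)} = \left(-1 + l\right) \left(-5 + l\right)$
$r = 510015$ ($r = \left(-378 - 465\right) \left(-590 + \left(4 - 19\right)\right) = - 843 \left(-590 + \left(4 - 19\right)\right) = - 843 \left(-590 - 15\right) = \left(-843\right) \left(-605\right) = 510015$)
$I{\left(26 \right)} \left(1224 + r\right) = \left(5 + 26^{2} - 156\right) \left(1224 + 510015\right) = \left(5 + 676 - 156\right) 511239 = 525 \cdot 511239 = 268400475$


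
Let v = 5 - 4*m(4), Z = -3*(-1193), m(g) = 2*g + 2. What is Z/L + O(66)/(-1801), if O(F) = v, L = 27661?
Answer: 7413914/49817461 ≈ 0.14882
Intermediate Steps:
m(g) = 2 + 2*g
Z = 3579
v = -35 (v = 5 - 4*(2 + 2*4) = 5 - 4*(2 + 8) = 5 - 4*10 = 5 - 40 = -35)
O(F) = -35
Z/L + O(66)/(-1801) = 3579/27661 - 35/(-1801) = 3579*(1/27661) - 35*(-1/1801) = 3579/27661 + 35/1801 = 7413914/49817461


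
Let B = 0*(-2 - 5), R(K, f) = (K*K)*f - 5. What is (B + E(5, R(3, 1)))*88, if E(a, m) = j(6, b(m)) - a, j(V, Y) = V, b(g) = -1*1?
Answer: 88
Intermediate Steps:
b(g) = -1
R(K, f) = -5 + f*K² (R(K, f) = K²*f - 5 = f*K² - 5 = -5 + f*K²)
E(a, m) = 6 - a
B = 0 (B = 0*(-7) = 0)
(B + E(5, R(3, 1)))*88 = (0 + (6 - 1*5))*88 = (0 + (6 - 5))*88 = (0 + 1)*88 = 1*88 = 88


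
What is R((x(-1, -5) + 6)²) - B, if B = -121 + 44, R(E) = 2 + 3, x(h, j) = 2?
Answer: 82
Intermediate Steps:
R(E) = 5
B = -77
R((x(-1, -5) + 6)²) - B = 5 - 1*(-77) = 5 + 77 = 82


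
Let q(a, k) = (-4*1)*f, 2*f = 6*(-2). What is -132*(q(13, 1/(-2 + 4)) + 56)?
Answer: -10560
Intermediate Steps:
f = -6 (f = (6*(-2))/2 = (½)*(-12) = -6)
q(a, k) = 24 (q(a, k) = -4*1*(-6) = -4*(-6) = 24)
-132*(q(13, 1/(-2 + 4)) + 56) = -132*(24 + 56) = -132*80 = -10560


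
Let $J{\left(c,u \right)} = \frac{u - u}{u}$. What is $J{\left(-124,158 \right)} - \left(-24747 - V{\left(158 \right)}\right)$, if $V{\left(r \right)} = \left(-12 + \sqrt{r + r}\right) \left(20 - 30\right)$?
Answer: $24867 - 20 \sqrt{79} \approx 24689.0$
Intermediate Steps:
$J{\left(c,u \right)} = 0$ ($J{\left(c,u \right)} = \frac{0}{u} = 0$)
$V{\left(r \right)} = 120 - 10 \sqrt{2} \sqrt{r}$ ($V{\left(r \right)} = \left(-12 + \sqrt{2 r}\right) \left(-10\right) = \left(-12 + \sqrt{2} \sqrt{r}\right) \left(-10\right) = 120 - 10 \sqrt{2} \sqrt{r}$)
$J{\left(-124,158 \right)} - \left(-24747 - V{\left(158 \right)}\right) = 0 - \left(-24747 - \left(120 - 10 \sqrt{2} \sqrt{158}\right)\right) = 0 - \left(-24747 - \left(120 - 20 \sqrt{79}\right)\right) = 0 - \left(-24867 + 20 \sqrt{79}\right) = 0 + \left(24867 - 20 \sqrt{79}\right) = 24867 - 20 \sqrt{79}$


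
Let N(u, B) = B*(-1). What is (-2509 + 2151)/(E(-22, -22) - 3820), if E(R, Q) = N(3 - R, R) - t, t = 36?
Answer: 179/1917 ≈ 0.093375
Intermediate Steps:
N(u, B) = -B
E(R, Q) = -36 - R (E(R, Q) = -R - 1*36 = -R - 36 = -36 - R)
(-2509 + 2151)/(E(-22, -22) - 3820) = (-2509 + 2151)/((-36 - 1*(-22)) - 3820) = -358/((-36 + 22) - 3820) = -358/(-14 - 3820) = -358/(-3834) = -358*(-1/3834) = 179/1917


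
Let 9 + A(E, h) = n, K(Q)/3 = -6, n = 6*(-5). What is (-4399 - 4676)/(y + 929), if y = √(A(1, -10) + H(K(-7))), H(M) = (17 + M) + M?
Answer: -8430675/863099 + 9075*I*√58/863099 ≈ -9.7679 + 0.080076*I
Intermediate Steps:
n = -30
K(Q) = -18 (K(Q) = 3*(-6) = -18)
A(E, h) = -39 (A(E, h) = -9 - 30 = -39)
H(M) = 17 + 2*M
y = I*√58 (y = √(-39 + (17 + 2*(-18))) = √(-39 + (17 - 36)) = √(-39 - 19) = √(-58) = I*√58 ≈ 7.6158*I)
(-4399 - 4676)/(y + 929) = (-4399 - 4676)/(I*√58 + 929) = -9075/(929 + I*√58)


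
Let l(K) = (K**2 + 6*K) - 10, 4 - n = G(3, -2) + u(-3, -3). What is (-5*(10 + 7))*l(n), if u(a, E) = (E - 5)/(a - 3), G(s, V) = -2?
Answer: -30430/9 ≈ -3381.1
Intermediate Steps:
u(a, E) = (-5 + E)/(-3 + a)
n = 14/3 (n = 4 - (-2 + (-5 - 3)/(-3 - 3)) = 4 - (-2 - 8/(-6)) = 4 - (-2 - 1/6*(-8)) = 4 - (-2 + 4/3) = 4 - 1*(-2/3) = 4 + 2/3 = 14/3 ≈ 4.6667)
l(K) = -10 + K**2 + 6*K
(-5*(10 + 7))*l(n) = (-5*(10 + 7))*(-10 + (14/3)**2 + 6*(14/3)) = (-5*17)*(-10 + 196/9 + 28) = -85*358/9 = -30430/9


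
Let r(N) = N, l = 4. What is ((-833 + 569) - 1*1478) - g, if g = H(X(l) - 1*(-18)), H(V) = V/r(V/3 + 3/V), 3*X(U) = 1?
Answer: -5419727/3106 ≈ -1744.9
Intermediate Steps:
X(U) = ⅓ (X(U) = (⅓)*1 = ⅓)
H(V) = V/(3/V + V/3) (H(V) = V/(V/3 + 3/V) = V/(3/V + V/3))
g = 9075/3106 (g = 3*(⅓ - 1*(-18))²/(9 + (⅓ - 1*(-18))²) = 3*(⅓ + 18)²/(9 + (⅓ + 18)²) = 3*(55/3)²/(9 + (55/3)²) = 3*(3025/9)/(9 + 3025/9) = 3*(3025/9)/(3106/9) = 3*(3025/9)*(9/3106) = 9075/3106 ≈ 2.9218)
((-833 + 569) - 1*1478) - g = ((-833 + 569) - 1*1478) - 1*9075/3106 = (-264 - 1478) - 9075/3106 = -1742 - 9075/3106 = -5419727/3106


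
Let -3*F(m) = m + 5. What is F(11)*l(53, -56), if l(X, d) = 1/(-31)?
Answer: 16/93 ≈ 0.17204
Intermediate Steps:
F(m) = -5/3 - m/3 (F(m) = -(m + 5)/3 = -(5 + m)/3 = -5/3 - m/3)
l(X, d) = -1/31
F(11)*l(53, -56) = (-5/3 - 1/3*11)*(-1/31) = (-5/3 - 11/3)*(-1/31) = -16/3*(-1/31) = 16/93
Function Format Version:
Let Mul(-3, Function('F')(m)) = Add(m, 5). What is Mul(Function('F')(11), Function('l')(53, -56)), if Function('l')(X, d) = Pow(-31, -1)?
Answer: Rational(16, 93) ≈ 0.17204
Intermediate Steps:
Function('F')(m) = Add(Rational(-5, 3), Mul(Rational(-1, 3), m)) (Function('F')(m) = Mul(Rational(-1, 3), Add(m, 5)) = Mul(Rational(-1, 3), Add(5, m)) = Add(Rational(-5, 3), Mul(Rational(-1, 3), m)))
Function('l')(X, d) = Rational(-1, 31)
Mul(Function('F')(11), Function('l')(53, -56)) = Mul(Add(Rational(-5, 3), Mul(Rational(-1, 3), 11)), Rational(-1, 31)) = Mul(Add(Rational(-5, 3), Rational(-11, 3)), Rational(-1, 31)) = Mul(Rational(-16, 3), Rational(-1, 31)) = Rational(16, 93)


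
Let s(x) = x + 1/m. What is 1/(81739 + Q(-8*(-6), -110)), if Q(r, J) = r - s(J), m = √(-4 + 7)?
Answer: 245691/20121355826 + √3/20121355826 ≈ 1.2211e-5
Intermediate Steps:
m = √3 ≈ 1.7320
s(x) = x + √3/3 (s(x) = x + 1/(√3) = x + √3/3)
Q(r, J) = r - J - √3/3 (Q(r, J) = r - (J + √3/3) = r + (-J - √3/3) = r - J - √3/3)
1/(81739 + Q(-8*(-6), -110)) = 1/(81739 + (-8*(-6) - 1*(-110) - √3/3)) = 1/(81739 + (48 + 110 - √3/3)) = 1/(81739 + (158 - √3/3)) = 1/(81897 - √3/3)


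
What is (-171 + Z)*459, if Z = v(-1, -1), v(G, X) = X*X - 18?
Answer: -86292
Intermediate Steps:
v(G, X) = -18 + X² (v(G, X) = X² - 18 = -18 + X²)
Z = -17 (Z = -18 + (-1)² = -18 + 1 = -17)
(-171 + Z)*459 = (-171 - 17)*459 = -188*459 = -86292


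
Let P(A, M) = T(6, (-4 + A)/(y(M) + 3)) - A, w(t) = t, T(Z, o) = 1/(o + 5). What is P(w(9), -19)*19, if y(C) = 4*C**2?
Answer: -1210547/7240 ≈ -167.20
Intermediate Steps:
T(Z, o) = 1/(5 + o)
P(A, M) = 1/(5 + (-4 + A)/(3 + 4*M**2)) - A (P(A, M) = 1/(5 + (-4 + A)/(4*M**2 + 3)) - A = 1/(5 + (-4 + A)/(3 + 4*M**2)) - A)
P(w(9), -19)*19 = (1/(5 + (-4 + 9)/(3 + 4*(-19)**2)) - 1*9)*19 = (1/(5 + 5/(3 + 4*361)) - 9)*19 = (1/(5 + 5/(3 + 1444)) - 9)*19 = (1/(5 + 5/1447) - 9)*19 = (1/(7240/1447) - 9)*19 = (1447/7240 - 9)*19 = -63713/7240*19 = -1210547/7240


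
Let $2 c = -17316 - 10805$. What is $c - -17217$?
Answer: $\frac{6313}{2} \approx 3156.5$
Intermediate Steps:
$c = - \frac{28121}{2}$ ($c = \frac{-17316 - 10805}{2} = \frac{1}{2} \left(-28121\right) = - \frac{28121}{2} \approx -14061.0$)
$c - -17217 = - \frac{28121}{2} - -17217 = - \frac{28121}{2} + 17217 = \frac{6313}{2}$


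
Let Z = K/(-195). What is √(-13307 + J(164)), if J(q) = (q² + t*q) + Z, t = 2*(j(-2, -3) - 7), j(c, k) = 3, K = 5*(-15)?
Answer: 3*√230542/13 ≈ 110.80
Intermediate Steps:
K = -75
Z = 5/13 (Z = -75/(-195) = -75*(-1/195) = 5/13 ≈ 0.38462)
t = -8 (t = 2*(3 - 7) = 2*(-4) = -8)
J(q) = 5/13 + q² - 8*q (J(q) = (q² - 8*q) + 5/13 = 5/13 + q² - 8*q)
√(-13307 + J(164)) = √(-13307 + (5/13 + 164² - 8*164)) = √(-13307 + (5/13 + 26896 - 1312)) = √(-13307 + 332597/13) = √(159606/13) = 3*√230542/13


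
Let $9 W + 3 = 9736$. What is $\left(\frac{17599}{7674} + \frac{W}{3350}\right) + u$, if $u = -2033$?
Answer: $- \frac{39147678784}{19280925} \approx -2030.4$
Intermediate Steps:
$W = \frac{9733}{9}$ ($W = - \frac{1}{3} + \frac{1}{9} \cdot 9736 = - \frac{1}{3} + \frac{9736}{9} = \frac{9733}{9} \approx 1081.4$)
$\left(\frac{17599}{7674} + \frac{W}{3350}\right) + u = \left(\frac{17599}{7674} + \frac{9733}{9 \cdot 3350}\right) - 2033 = \left(17599 \cdot \frac{1}{7674} + \frac{9733}{9} \cdot \frac{1}{3350}\right) - 2033 = \left(\frac{17599}{7674} + \frac{9733}{30150}\right) - 2033 = \frac{50441741}{19280925} - 2033 = - \frac{39147678784}{19280925}$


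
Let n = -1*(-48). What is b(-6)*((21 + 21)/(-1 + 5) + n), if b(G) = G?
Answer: -351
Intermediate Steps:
n = 48
b(-6)*((21 + 21)/(-1 + 5) + n) = -6*((21 + 21)/(-1 + 5) + 48) = -6*(42/4 + 48) = -6*(42*(1/4) + 48) = -6*(21/2 + 48) = -6*117/2 = -351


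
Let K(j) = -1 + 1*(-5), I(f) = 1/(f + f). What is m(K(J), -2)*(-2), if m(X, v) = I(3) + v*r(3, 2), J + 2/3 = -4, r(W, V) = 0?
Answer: -⅓ ≈ -0.33333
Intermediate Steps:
J = -14/3 (J = -⅔ - 4 = -14/3 ≈ -4.6667)
I(f) = 1/(2*f)
K(j) = -6 (K(j) = -1 - 5 = -6)
m(X, v) = ⅙ (m(X, v) = (½)/3 + v*0 = (½)*(⅓) + 0 = ⅙ + 0 = ⅙)
m(K(J), -2)*(-2) = (⅙)*(-2) = -⅓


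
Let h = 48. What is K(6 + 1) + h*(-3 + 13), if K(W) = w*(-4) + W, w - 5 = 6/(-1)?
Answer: 491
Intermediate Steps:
w = -1 (w = 5 + 6/(-1) = 5 + 6*(-1) = 5 - 6 = -1)
K(W) = 4 + W (K(W) = -1*(-4) + W = 4 + W)
K(6 + 1) + h*(-3 + 13) = (4 + (6 + 1)) + 48*(-3 + 13) = (4 + 7) + 48*10 = 11 + 480 = 491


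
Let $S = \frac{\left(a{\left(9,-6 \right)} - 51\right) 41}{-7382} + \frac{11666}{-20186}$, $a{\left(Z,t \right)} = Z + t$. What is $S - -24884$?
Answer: $\frac{926998598401}{37253263} \approx 24884.0$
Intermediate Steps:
$S = - \frac{11598091}{37253263}$ ($S = \frac{\left(\left(9 - 6\right) - 51\right) 41}{-7382} + \frac{11666}{-20186} = \left(3 - 51\right) 41 \left(- \frac{1}{7382}\right) + 11666 \left(- \frac{1}{20186}\right) = \left(-48\right) 41 \left(- \frac{1}{7382}\right) - \frac{5833}{10093} = \left(-1968\right) \left(- \frac{1}{7382}\right) - \frac{5833}{10093} = \frac{984}{3691} - \frac{5833}{10093} = - \frac{11598091}{37253263} \approx -0.31133$)
$S - -24884 = - \frac{11598091}{37253263} - -24884 = - \frac{11598091}{37253263} + 24884 = \frac{926998598401}{37253263}$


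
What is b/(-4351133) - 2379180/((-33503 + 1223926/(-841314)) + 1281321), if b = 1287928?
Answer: -5030732332721490244/2283921740246186579 ≈ -2.2027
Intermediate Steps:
b/(-4351133) - 2379180/((-33503 + 1223926/(-841314)) + 1281321) = 1287928/(-4351133) - 2379180/((-33503 + 1223926/(-841314)) + 1281321) = 1287928*(-1/4351133) - 2379180/((-33503 + 1223926*(-1/841314)) + 1281321) = -1287928/4351133 - 2379180/((-33503 - 611963/420657) + 1281321) = -1287928/4351133 - 2379180/(-14093883434/420657 + 1281321) = -1287928/4351133 - 2379180/524902764463/420657 = -1287928/4351133 - 2379180*420657/524902764463 = -1287928/4351133 - 1000818721260/524902764463 = -5030732332721490244/2283921740246186579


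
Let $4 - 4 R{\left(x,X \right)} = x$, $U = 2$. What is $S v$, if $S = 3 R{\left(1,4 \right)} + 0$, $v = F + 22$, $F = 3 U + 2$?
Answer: $\frac{135}{2} \approx 67.5$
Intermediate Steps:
$R{\left(x,X \right)} = 1 - \frac{x}{4}$
$F = 8$ ($F = 3 \cdot 2 + 2 = 6 + 2 = 8$)
$v = 30$ ($v = 8 + 22 = 30$)
$S = \frac{9}{4}$ ($S = 3 \left(1 - \frac{1}{4}\right) + 0 = 3 \cdot \frac{3}{4} + 0 = \frac{9}{4} + 0 = \frac{9}{4} \approx 2.25$)
$S v = \frac{9}{4} \cdot 30 = \frac{135}{2}$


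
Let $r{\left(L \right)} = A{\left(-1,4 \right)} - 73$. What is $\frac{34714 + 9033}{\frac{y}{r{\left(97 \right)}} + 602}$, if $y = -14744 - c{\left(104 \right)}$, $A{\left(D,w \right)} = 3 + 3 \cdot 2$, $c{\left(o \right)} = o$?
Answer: $\frac{43747}{834} \approx 52.454$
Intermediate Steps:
$A{\left(D,w \right)} = 9$ ($A{\left(D,w \right)} = 3 + 6 = 9$)
$y = -14848$ ($y = -14744 - 104 = -14848$)
$r{\left(L \right)} = -64$ ($r{\left(L \right)} = 9 - 73 = -64$)
$\frac{34714 + 9033}{\frac{y}{r{\left(97 \right)}} + 602} = \frac{34714 + 9033}{- \frac{14848}{-64} + 602} = \frac{43747}{\left(-14848\right) \left(- \frac{1}{64}\right) + 602} = \frac{43747}{232 + 602} = \frac{43747}{834}$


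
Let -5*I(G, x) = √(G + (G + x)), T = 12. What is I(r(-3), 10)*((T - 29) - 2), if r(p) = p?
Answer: 38/5 ≈ 7.6000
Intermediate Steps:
I(G, x) = -√(x + 2*G)/5 (I(G, x) = -√(G + (G + x))/5 = -√(x + 2*G)/5)
I(r(-3), 10)*((T - 29) - 2) = (-√(10 + 2*(-3))/5)*((12 - 29) - 2) = (-√(10 - 6)/5)*(-17 - 2) = -√4/5*(-19) = -⅕*2*(-19) = -⅖*(-19) = 38/5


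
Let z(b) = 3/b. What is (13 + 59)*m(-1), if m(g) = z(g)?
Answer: -216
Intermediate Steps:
m(g) = 3/g
(13 + 59)*m(-1) = (13 + 59)*(3/(-1)) = 72*(3*(-1)) = 72*(-3) = -216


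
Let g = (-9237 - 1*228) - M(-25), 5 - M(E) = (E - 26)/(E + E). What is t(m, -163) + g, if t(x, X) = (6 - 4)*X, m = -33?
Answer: -489749/50 ≈ -9795.0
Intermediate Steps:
M(E) = 5 - (-26 + E)/(2*E) (M(E) = 5 - (E - 26)/(E + E) = 5 - (-26 + E)/(2*E))
t(x, X) = 2*X
g = -473449/50 (g = (-9237 - 1*228) - (9/2 + 13/(-25)) = (-9237 - 228) - (9/2 + 13*(-1/25)) = -9465 - (9/2 - 13/25) = -9465 - 1*199/50 = -9465 - 199/50 = -473449/50 ≈ -9469.0)
t(m, -163) + g = 2*(-163) - 473449/50 = -326 - 473449/50 = -489749/50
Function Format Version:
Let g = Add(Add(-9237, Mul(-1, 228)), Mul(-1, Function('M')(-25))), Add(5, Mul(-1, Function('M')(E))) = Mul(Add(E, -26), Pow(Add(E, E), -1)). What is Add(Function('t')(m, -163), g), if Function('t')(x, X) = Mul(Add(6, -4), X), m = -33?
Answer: Rational(-489749, 50) ≈ -9795.0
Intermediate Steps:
Function('M')(E) = Add(5, Mul(Rational(-1, 2), Pow(E, -1), Add(-26, E))) (Function('M')(E) = Add(5, Mul(-1, Mul(Add(E, -26), Pow(Add(E, E), -1)))) = Add(5, Mul(-1, Mul(Add(-26, E), Pow(Mul(2, E), -1)))) = Add(5, Mul(-1, Mul(Add(-26, E), Mul(Rational(1, 2), Pow(E, -1))))) = Add(5, Mul(-1, Mul(Rational(1, 2), Pow(E, -1), Add(-26, E)))) = Add(5, Mul(Rational(-1, 2), Pow(E, -1), Add(-26, E))))
Function('t')(x, X) = Mul(2, X)
g = Rational(-473449, 50) (g = Add(Add(-9237, Mul(-1, 228)), Mul(-1, Add(Rational(9, 2), Mul(13, Pow(-25, -1))))) = Add(Add(-9237, -228), Mul(-1, Add(Rational(9, 2), Mul(13, Rational(-1, 25))))) = Add(-9465, Mul(-1, Add(Rational(9, 2), Rational(-13, 25)))) = Add(-9465, Mul(-1, Rational(199, 50))) = Add(-9465, Rational(-199, 50)) = Rational(-473449, 50) ≈ -9469.0)
Add(Function('t')(m, -163), g) = Add(Mul(2, -163), Rational(-473449, 50)) = Add(-326, Rational(-473449, 50)) = Rational(-489749, 50)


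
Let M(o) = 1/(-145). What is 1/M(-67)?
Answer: -145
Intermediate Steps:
M(o) = -1/145
1/M(-67) = 1/(-1/145) = -145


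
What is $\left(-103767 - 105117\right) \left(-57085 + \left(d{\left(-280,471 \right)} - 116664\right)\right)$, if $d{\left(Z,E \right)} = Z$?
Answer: $36351873636$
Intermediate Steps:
$\left(-103767 - 105117\right) \left(-57085 + \left(d{\left(-280,471 \right)} - 116664\right)\right) = \left(-103767 - 105117\right) \left(-57085 - 116944\right) = - 208884 \left(-57085 - 116944\right) = \left(-208884\right) \left(-174029\right) = 36351873636$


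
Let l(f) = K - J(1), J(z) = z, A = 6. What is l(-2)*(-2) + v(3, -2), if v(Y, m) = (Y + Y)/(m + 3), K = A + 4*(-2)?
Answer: 12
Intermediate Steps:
K = -2 (K = 6 + 4*(-2) = 6 - 8 = -2)
v(Y, m) = 2*Y/(3 + m) (v(Y, m) = (2*Y)/(3 + m) = 2*Y/(3 + m))
l(f) = -3 (l(f) = -2 - 1*1 = -2 - 1 = -3)
l(-2)*(-2) + v(3, -2) = -3*(-2) + 2*3/(3 - 2) = 6 + 2*3/1 = 6 + 2*3*1 = 6 + 6 = 12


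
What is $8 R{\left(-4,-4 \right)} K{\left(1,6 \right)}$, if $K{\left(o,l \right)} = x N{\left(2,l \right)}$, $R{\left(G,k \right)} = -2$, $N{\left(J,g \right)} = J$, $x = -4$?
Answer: $128$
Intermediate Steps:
$K{\left(o,l \right)} = -8$ ($K{\left(o,l \right)} = \left(-4\right) 2 = -8$)
$8 R{\left(-4,-4 \right)} K{\left(1,6 \right)} = 8 \left(-2\right) \left(-8\right) = \left(-16\right) \left(-8\right) = 128$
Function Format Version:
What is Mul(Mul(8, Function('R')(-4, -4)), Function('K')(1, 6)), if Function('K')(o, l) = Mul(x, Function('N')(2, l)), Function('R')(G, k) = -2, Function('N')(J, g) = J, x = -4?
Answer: 128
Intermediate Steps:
Function('K')(o, l) = -8 (Function('K')(o, l) = Mul(-4, 2) = -8)
Mul(Mul(8, Function('R')(-4, -4)), Function('K')(1, 6)) = Mul(Mul(8, -2), -8) = Mul(-16, -8) = 128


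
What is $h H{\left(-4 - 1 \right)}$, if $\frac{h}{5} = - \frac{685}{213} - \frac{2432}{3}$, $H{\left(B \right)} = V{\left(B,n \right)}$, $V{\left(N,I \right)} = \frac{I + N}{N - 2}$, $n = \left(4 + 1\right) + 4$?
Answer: $\frac{3467140}{1491} \approx 2325.4$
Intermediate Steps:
$n = 9$ ($n = 5 + 4 = 9$)
$V{\left(N,I \right)} = \frac{I + N}{-2 + N}$
$H{\left(B \right)} = \frac{9 + B}{-2 + B}$
$h = - \frac{866785}{213}$ ($h = 5 \left(- \frac{685}{213} - \frac{2432}{3}\right) = 5 \left(- \frac{173357}{213}\right) = - \frac{866785}{213} \approx -4069.4$)
$h H{\left(-4 - 1 \right)} = - \frac{866785 \frac{9 - 5}{-2 - 5}}{213} = - \frac{866785 \frac{1}{-7} \cdot 4}{213} = - \frac{866785 \left(\left(- \frac{1}{7}\right) 4\right)}{213} = \left(- \frac{866785}{213}\right) \left(- \frac{4}{7}\right) = \frac{3467140}{1491}$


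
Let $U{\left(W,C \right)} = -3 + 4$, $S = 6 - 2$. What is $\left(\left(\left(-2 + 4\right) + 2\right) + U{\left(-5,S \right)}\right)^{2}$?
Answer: $25$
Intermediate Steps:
$S = 4$ ($S = 6 - 2 = 4$)
$U{\left(W,C \right)} = 1$
$\left(\left(\left(-2 + 4\right) + 2\right) + U{\left(-5,S \right)}\right)^{2} = \left(\left(\left(-2 + 4\right) + 2\right) + 1\right)^{2} = \left(\left(2 + 2\right) + 1\right)^{2} = \left(4 + 1\right)^{2} = 5^{2} = 25$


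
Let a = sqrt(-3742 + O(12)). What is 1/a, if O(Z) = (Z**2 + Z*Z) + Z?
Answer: -I*sqrt(3442)/3442 ≈ -0.017045*I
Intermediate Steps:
O(Z) = Z + 2*Z**2 (O(Z) = (Z**2 + Z**2) + Z = 2*Z**2 + Z = Z + 2*Z**2)
a = I*sqrt(3442) (a = sqrt(-3742 + 12*(1 + 2*12)) = sqrt(-3742 + 12*(1 + 24)) = sqrt(-3742 + 12*25) = sqrt(-3742 + 300) = sqrt(-3442) = I*sqrt(3442) ≈ 58.669*I)
1/a = 1/(I*sqrt(3442)) = -I*sqrt(3442)/3442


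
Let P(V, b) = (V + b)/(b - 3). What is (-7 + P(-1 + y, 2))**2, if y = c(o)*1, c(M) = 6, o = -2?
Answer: 196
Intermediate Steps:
y = 6 (y = 6*1 = 6)
P(V, b) = (V + b)/(-3 + b)
(-7 + P(-1 + y, 2))**2 = (-7 + ((-1 + 6) + 2)/(-3 + 2))**2 = (-7 + (5 + 2)/(-1))**2 = (-7 - 1*7)**2 = (-7 - 7)**2 = (-14)**2 = 196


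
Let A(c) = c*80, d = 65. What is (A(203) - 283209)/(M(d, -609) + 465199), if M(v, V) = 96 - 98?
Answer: -266969/465197 ≈ -0.57388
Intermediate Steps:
A(c) = 80*c
M(v, V) = -2
(A(203) - 283209)/(M(d, -609) + 465199) = (80*203 - 283209)/(-2 + 465199) = (16240 - 283209)/465197 = -266969*1/465197 = -266969/465197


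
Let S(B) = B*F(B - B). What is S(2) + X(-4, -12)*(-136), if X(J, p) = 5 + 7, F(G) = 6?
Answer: -1620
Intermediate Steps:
X(J, p) = 12
S(B) = 6*B (S(B) = B*6 = 6*B)
S(2) + X(-4, -12)*(-136) = 6*2 + 12*(-136) = 12 - 1632 = -1620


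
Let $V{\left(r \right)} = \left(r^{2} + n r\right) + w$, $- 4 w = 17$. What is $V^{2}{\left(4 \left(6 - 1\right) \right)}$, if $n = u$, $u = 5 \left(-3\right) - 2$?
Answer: $\frac{49729}{16} \approx 3108.1$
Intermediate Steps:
$u = -17$ ($u = -15 - 2 = -17$)
$n = -17$
$w = - \frac{17}{4}$ ($w = \left(- \frac{1}{4}\right) 17 = - \frac{17}{4} \approx -4.25$)
$V{\left(r \right)} = - \frac{17}{4} + r^{2} - 17 r$ ($V{\left(r \right)} = \left(r^{2} - 17 r\right) - \frac{17}{4} = - \frac{17}{4} + r^{2} - 17 r$)
$V^{2}{\left(4 \left(6 - 1\right) \right)} = \left(- \frac{17}{4} + \left(4 \left(6 - 1\right)\right)^{2} - 17 \cdot 4 \left(6 - 1\right)\right)^{2} = \left(- \frac{17}{4} + \left(4 \cdot 5\right)^{2} - 17 \cdot 4 \cdot 5\right)^{2} = \left(- \frac{17}{4} + 20^{2} - 340\right)^{2} = \left(- \frac{17}{4} + 400 - 340\right)^{2} = \left(\frac{223}{4}\right)^{2} = \frac{49729}{16}$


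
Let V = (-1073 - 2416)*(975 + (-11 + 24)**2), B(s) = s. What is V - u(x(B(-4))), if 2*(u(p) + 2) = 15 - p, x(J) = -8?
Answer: -7982851/2 ≈ -3.9914e+6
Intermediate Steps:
u(p) = 11/2 - p/2 (u(p) = -2 + (15 - p)/2 = -2 + (15/2 - p/2) = 11/2 - p/2)
V = -3991416 (V = -3489*(975 + 13**2) = -3489*(975 + 169) = -3489*1144 = -3991416)
V - u(x(B(-4))) = -3991416 - (11/2 - 1/2*(-8)) = -3991416 - (11/2 + 4) = -3991416 - 1*19/2 = -3991416 - 19/2 = -7982851/2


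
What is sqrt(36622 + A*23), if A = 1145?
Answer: sqrt(62957) ≈ 250.91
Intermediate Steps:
sqrt(36622 + A*23) = sqrt(36622 + 1145*23) = sqrt(36622 + 26335) = sqrt(62957)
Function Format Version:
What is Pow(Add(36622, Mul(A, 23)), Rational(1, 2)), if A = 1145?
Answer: Pow(62957, Rational(1, 2)) ≈ 250.91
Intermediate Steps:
Pow(Add(36622, Mul(A, 23)), Rational(1, 2)) = Pow(Add(36622, Mul(1145, 23)), Rational(1, 2)) = Pow(Add(36622, 26335), Rational(1, 2)) = Pow(62957, Rational(1, 2))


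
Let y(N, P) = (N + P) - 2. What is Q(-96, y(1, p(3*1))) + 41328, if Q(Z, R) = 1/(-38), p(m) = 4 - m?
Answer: 1570463/38 ≈ 41328.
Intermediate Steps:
y(N, P) = -2 + N + P
Q(Z, R) = -1/38
Q(-96, y(1, p(3*1))) + 41328 = -1/38 + 41328 = 1570463/38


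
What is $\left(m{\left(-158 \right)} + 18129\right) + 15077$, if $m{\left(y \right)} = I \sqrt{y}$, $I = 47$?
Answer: $33206 + 47 i \sqrt{158} \approx 33206.0 + 590.78 i$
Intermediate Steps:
$m{\left(y \right)} = 47 \sqrt{y}$
$\left(m{\left(-158 \right)} + 18129\right) + 15077 = \left(47 \sqrt{-158} + 18129\right) + 15077 = \left(47 i \sqrt{158} + 18129\right) + 15077 = \left(18129 + 47 i \sqrt{158}\right) + 15077 = 33206 + 47 i \sqrt{158}$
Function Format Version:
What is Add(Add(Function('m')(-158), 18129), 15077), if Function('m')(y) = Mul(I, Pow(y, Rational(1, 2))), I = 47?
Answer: Add(33206, Mul(47, I, Pow(158, Rational(1, 2)))) ≈ Add(33206., Mul(590.78, I))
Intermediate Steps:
Function('m')(y) = Mul(47, Pow(y, Rational(1, 2)))
Add(Add(Function('m')(-158), 18129), 15077) = Add(Add(Mul(47, Pow(-158, Rational(1, 2))), 18129), 15077) = Add(Add(Mul(47, Mul(I, Pow(158, Rational(1, 2)))), 18129), 15077) = Add(Add(Mul(47, I, Pow(158, Rational(1, 2))), 18129), 15077) = Add(Add(18129, Mul(47, I, Pow(158, Rational(1, 2)))), 15077) = Add(33206, Mul(47, I, Pow(158, Rational(1, 2))))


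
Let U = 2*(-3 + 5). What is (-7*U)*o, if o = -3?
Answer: 84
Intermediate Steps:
U = 4 (U = 2*2 = 4)
(-7*U)*o = -7*4*(-3) = -28*(-3) = 84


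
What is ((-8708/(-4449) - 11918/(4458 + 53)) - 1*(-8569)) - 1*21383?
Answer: -257183532740/20069439 ≈ -12815.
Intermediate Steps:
((-8708/(-4449) - 11918/(4458 + 53)) - 1*(-8569)) - 1*21383 = ((-8708*(-1/4449) - 11918/4511) + 8569) - 21383 = ((8708/4449 - 11918*1/4511) + 8569) - 21383 = ((8708/4449 - 11918/4511) + 8569) - 21383 = (-13741394/20069439 + 8569) - 21383 = 171961281397/20069439 - 21383 = -257183532740/20069439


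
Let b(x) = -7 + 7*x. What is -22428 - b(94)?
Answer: -23079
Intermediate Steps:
-22428 - b(94) = -22428 - (-7 + 7*94) = -22428 - (-7 + 658) = -22428 - 1*651 = -22428 - 651 = -23079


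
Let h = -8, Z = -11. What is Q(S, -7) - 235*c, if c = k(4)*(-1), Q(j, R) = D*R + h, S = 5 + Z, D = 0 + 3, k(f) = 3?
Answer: 676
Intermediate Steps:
D = 3
S = -6 (S = 5 - 11 = -6)
Q(j, R) = -8 + 3*R (Q(j, R) = 3*R - 8 = -8 + 3*R)
c = -3 (c = 3*(-1) = -3)
Q(S, -7) - 235*c = (-8 + 3*(-7)) - 235*(-3) = (-8 - 21) + 705 = -29 + 705 = 676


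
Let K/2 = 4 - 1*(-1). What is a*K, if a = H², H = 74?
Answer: 54760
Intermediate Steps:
K = 10 (K = 2*(4 - 1*(-1)) = 2*(4 + 1) = 2*5 = 10)
a = 5476 (a = 74² = 5476)
a*K = 5476*10 = 54760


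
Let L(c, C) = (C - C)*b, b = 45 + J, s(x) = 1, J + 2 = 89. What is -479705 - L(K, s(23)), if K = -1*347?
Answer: -479705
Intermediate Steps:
J = 87 (J = -2 + 89 = 87)
K = -347
b = 132 (b = 45 + 87 = 132)
L(c, C) = 0 (L(c, C) = (C - C)*132 = 0*132 = 0)
-479705 - L(K, s(23)) = -479705 - 1*0 = -479705 + 0 = -479705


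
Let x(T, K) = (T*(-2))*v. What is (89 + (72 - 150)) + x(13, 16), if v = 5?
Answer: -119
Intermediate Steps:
x(T, K) = -10*T (x(T, K) = (T*(-2))*5 = -2*T*5 = -10*T)
(89 + (72 - 150)) + x(13, 16) = (89 + (72 - 150)) - 10*13 = (89 - 78) - 130 = 11 - 130 = -119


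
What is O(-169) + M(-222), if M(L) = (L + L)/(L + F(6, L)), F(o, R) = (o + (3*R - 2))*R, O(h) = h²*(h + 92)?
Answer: -1453669219/661 ≈ -2.1992e+6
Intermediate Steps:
O(h) = h²*(92 + h)
F(o, R) = R*(-2 + o + 3*R) (F(o, R) = (o + (-2 + 3*R))*R = (-2 + o + 3*R)*R = R*(-2 + o + 3*R))
M(L) = 2*L/(L + L*(4 + 3*L)) (M(L) = (L + L)/(L + L*(-2 + 6 + 3*L)) = (2*L)/(L + L*(4 + 3*L)) = 2*L/(L + L*(4 + 3*L)))
O(-169) + M(-222) = (-169)²*(92 - 169) + 2/(5 + 3*(-222)) = 28561*(-77) + 2/(5 - 666) = -2199197 + 2/(-661) = -2199197 + 2*(-1/661) = -2199197 - 2/661 = -1453669219/661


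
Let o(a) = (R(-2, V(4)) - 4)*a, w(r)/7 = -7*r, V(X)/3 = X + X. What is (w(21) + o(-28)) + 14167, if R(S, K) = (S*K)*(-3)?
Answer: 9218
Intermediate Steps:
V(X) = 6*X (V(X) = 3*(X + X) = 3*(2*X) = 6*X)
R(S, K) = -3*K*S (R(S, K) = (K*S)*(-3) = -3*K*S)
w(r) = -49*r (w(r) = 7*(-7*r) = -49*r)
o(a) = 140*a (o(a) = (-3*6*4*(-2) - 4)*a = (-3*24*(-2) - 4)*a = (144 - 4)*a = 140*a)
(w(21) + o(-28)) + 14167 = (-49*21 + 140*(-28)) + 14167 = (-1029 - 3920) + 14167 = -4949 + 14167 = 9218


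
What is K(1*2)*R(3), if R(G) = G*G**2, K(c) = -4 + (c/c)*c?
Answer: -54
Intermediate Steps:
K(c) = -4 + c (K(c) = -4 + 1*c = -4 + c)
R(G) = G**3
K(1*2)*R(3) = (-4 + 1*2)*3**3 = (-4 + 2)*27 = -2*27 = -54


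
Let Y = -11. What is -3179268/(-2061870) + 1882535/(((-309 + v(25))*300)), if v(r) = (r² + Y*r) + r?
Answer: 26296612979/272166840 ≈ 96.620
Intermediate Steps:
v(r) = r² - 10*r (v(r) = (r² - 11*r) + r = r² - 10*r)
-3179268/(-2061870) + 1882535/(((-309 + v(25))*300)) = -3179268/(-2061870) + 1882535/(((-309 + 25*(-10 + 25))*300)) = -3179268*(-1/2061870) + 1882535/(((-309 + 25*15)*300)) = 529878/343645 + 1882535/(((-309 + 375)*300)) = 529878/343645 + 1882535/((66*300)) = 529878/343645 + 1882535/19800 = 529878/343645 + 1882535*(1/19800) = 529878/343645 + 376507/3960 = 26296612979/272166840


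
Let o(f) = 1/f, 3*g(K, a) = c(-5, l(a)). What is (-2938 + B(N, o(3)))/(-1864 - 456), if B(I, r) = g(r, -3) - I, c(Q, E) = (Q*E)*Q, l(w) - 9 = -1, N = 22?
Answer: 217/174 ≈ 1.2471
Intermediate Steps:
l(w) = 8 (l(w) = 9 - 1 = 8)
c(Q, E) = E*Q² (c(Q, E) = (E*Q)*Q = E*Q²)
g(K, a) = 200/3 (g(K, a) = (8*(-5)²)/3 = (8*25)/3 = (⅓)*200 = 200/3)
B(I, r) = 200/3 - I
(-2938 + B(N, o(3)))/(-1864 - 456) = (-2938 + (200/3 - 1*22))/(-1864 - 456) = (-2938 + (200/3 - 22))/(-2320) = (-2938 + 134/3)*(-1/2320) = -8680/3*(-1/2320) = 217/174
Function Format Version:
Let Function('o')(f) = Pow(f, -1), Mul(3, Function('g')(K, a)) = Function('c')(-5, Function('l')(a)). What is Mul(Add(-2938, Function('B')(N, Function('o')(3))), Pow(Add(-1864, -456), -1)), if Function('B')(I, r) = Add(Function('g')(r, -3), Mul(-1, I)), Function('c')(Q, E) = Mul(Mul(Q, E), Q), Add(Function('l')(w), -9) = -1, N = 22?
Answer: Rational(217, 174) ≈ 1.2471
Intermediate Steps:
Function('l')(w) = 8 (Function('l')(w) = Add(9, -1) = 8)
Function('c')(Q, E) = Mul(E, Pow(Q, 2)) (Function('c')(Q, E) = Mul(Mul(E, Q), Q) = Mul(E, Pow(Q, 2)))
Function('g')(K, a) = Rational(200, 3) (Function('g')(K, a) = Mul(Rational(1, 3), Mul(8, Pow(-5, 2))) = Mul(Rational(1, 3), Mul(8, 25)) = Mul(Rational(1, 3), 200) = Rational(200, 3))
Function('B')(I, r) = Add(Rational(200, 3), Mul(-1, I))
Mul(Add(-2938, Function('B')(N, Function('o')(3))), Pow(Add(-1864, -456), -1)) = Mul(Add(-2938, Add(Rational(200, 3), Mul(-1, 22))), Pow(Add(-1864, -456), -1)) = Mul(Add(-2938, Add(Rational(200, 3), -22)), Pow(-2320, -1)) = Mul(Add(-2938, Rational(134, 3)), Rational(-1, 2320)) = Mul(Rational(-8680, 3), Rational(-1, 2320)) = Rational(217, 174)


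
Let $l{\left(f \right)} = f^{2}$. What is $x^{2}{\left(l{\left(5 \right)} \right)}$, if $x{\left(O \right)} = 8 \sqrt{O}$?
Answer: $1600$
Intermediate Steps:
$x^{2}{\left(l{\left(5 \right)} \right)} = \left(8 \sqrt{5^{2}}\right)^{2} = \left(8 \sqrt{25}\right)^{2} = \left(8 \cdot 5\right)^{2} = 40^{2} = 1600$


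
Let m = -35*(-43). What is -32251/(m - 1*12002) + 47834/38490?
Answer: 290575748/67338255 ≈ 4.3152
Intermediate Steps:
m = 1505
-32251/(m - 1*12002) + 47834/38490 = -32251/(1505 - 1*12002) + 47834/38490 = -32251/(1505 - 12002) + 47834*(1/38490) = -32251/(-10497) + 23917/19245 = -32251*(-1/10497) + 23917/19245 = 32251/10497 + 23917/19245 = 290575748/67338255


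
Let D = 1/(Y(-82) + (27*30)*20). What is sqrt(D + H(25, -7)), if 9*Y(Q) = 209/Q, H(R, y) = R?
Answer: 29*sqrt(4248862273663)/11955391 ≈ 5.0000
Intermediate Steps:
Y(Q) = 209/(9*Q) (Y(Q) = (209/Q)/9 = 209/(9*Q))
D = 738/11955391 (D = 1/((209/9)/(-82) + (27*30)*20) = 1/((209/9)*(-1/82) + 810*20) = 1/(-209/738 + 16200) = 1/(11955391/738) = 738/11955391 ≈ 6.1729e-5)
sqrt(D + H(25, -7)) = sqrt(738/11955391 + 25) = sqrt(298885513/11955391) = 29*sqrt(4248862273663)/11955391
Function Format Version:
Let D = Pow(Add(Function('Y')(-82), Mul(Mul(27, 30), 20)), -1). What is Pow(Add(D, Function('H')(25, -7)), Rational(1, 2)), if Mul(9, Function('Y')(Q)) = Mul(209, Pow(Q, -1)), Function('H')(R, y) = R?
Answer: Mul(Rational(29, 11955391), Pow(4248862273663, Rational(1, 2))) ≈ 5.0000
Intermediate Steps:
Function('Y')(Q) = Mul(Rational(209, 9), Pow(Q, -1)) (Function('Y')(Q) = Mul(Rational(1, 9), Mul(209, Pow(Q, -1))) = Mul(Rational(209, 9), Pow(Q, -1)))
D = Rational(738, 11955391) (D = Pow(Add(Mul(Rational(209, 9), Pow(-82, -1)), Mul(Mul(27, 30), 20)), -1) = Pow(Add(Mul(Rational(209, 9), Rational(-1, 82)), Mul(810, 20)), -1) = Pow(Add(Rational(-209, 738), 16200), -1) = Pow(Rational(11955391, 738), -1) = Rational(738, 11955391) ≈ 6.1729e-5)
Pow(Add(D, Function('H')(25, -7)), Rational(1, 2)) = Pow(Add(Rational(738, 11955391), 25), Rational(1, 2)) = Pow(Rational(298885513, 11955391), Rational(1, 2)) = Mul(Rational(29, 11955391), Pow(4248862273663, Rational(1, 2)))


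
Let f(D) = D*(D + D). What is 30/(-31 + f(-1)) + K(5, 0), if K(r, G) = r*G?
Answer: -30/29 ≈ -1.0345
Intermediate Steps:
f(D) = 2*D² (f(D) = D*(2*D) = 2*D²)
K(r, G) = G*r
30/(-31 + f(-1)) + K(5, 0) = 30/(-31 + 2*(-1)²) + 0*5 = 30/(-31 + 2*1) + 0 = 30/(-31 + 2) + 0 = 30/(-29) + 0 = -1/29*30 + 0 = -30/29 + 0 = -30/29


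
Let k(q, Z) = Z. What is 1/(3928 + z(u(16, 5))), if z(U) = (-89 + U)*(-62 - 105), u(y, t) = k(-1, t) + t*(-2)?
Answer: 1/19626 ≈ 5.0953e-5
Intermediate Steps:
u(y, t) = -t (u(y, t) = t + t*(-2) = t - 2*t = -t)
z(U) = 14863 - 167*U (z(U) = (-89 + U)*(-167) = 14863 - 167*U)
1/(3928 + z(u(16, 5))) = 1/(3928 + (14863 - (-167)*5)) = 1/(3928 + (14863 - 167*(-5))) = 1/(3928 + (14863 + 835)) = 1/(3928 + 15698) = 1/19626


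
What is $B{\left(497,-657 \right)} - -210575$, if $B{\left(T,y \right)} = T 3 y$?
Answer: $-769012$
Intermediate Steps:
$B{\left(T,y \right)} = 3 T y$
$B{\left(497,-657 \right)} - -210575 = 3 \cdot 497 \left(-657\right) - -210575 = -979587 + 210575 = -769012$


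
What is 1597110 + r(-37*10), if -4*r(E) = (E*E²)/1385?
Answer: 444932120/277 ≈ 1.6063e+6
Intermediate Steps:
r(E) = -E³/5540 (r(E) = -E*E²/(4*1385) = -E³/(4*1385) = -E³/5540)
1597110 + r(-37*10) = 1597110 - (-37*10)³/5540 = 1597110 - 1/5540*(-370)³ = 1597110 - 1/5540*(-50653000) = 1597110 + 2532650/277 = 444932120/277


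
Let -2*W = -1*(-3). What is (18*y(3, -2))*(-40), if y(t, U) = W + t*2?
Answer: -3240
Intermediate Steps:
W = -3/2 (W = -(-1)*(-3)/2 = -½*3 = -3/2 ≈ -1.5000)
y(t, U) = -3/2 + 2*t (y(t, U) = -3/2 + t*2 = -3/2 + 2*t)
(18*y(3, -2))*(-40) = (18*(-3/2 + 2*3))*(-40) = (18*(-3/2 + 6))*(-40) = (18*(9/2))*(-40) = 81*(-40) = -3240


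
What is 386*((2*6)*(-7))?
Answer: -32424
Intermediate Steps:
386*((2*6)*(-7)) = 386*(12*(-7)) = 386*(-84) = -32424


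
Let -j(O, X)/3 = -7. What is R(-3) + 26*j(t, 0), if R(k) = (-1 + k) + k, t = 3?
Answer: 539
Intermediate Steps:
R(k) = -1 + 2*k
j(O, X) = 21 (j(O, X) = -3*(-7) = 21)
R(-3) + 26*j(t, 0) = (-1 + 2*(-3)) + 26*21 = (-1 - 6) + 546 = -7 + 546 = 539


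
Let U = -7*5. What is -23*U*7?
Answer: 5635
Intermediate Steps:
U = -35
-23*U*7 = -23*(-35)*7 = 805*7 = 5635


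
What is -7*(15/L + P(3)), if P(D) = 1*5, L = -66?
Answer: -735/22 ≈ -33.409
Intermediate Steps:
P(D) = 5
-7*(15/L + P(3)) = -7*(15/(-66) + 5) = -7*(15*(-1/66) + 5) = -7*(-5/22 + 5) = -7*105/22 = -735/22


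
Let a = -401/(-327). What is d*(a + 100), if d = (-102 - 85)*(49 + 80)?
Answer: -266165141/109 ≈ -2.4419e+6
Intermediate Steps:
a = 401/327 (a = -401*(-1/327) = 401/327 ≈ 1.2263)
d = -24123 (d = -187*129 = -24123)
d*(a + 100) = -24123*(401/327 + 100) = -24123*33101/327 = -266165141/109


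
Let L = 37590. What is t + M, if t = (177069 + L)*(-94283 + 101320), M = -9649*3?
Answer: 1510526436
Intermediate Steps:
M = -28947
t = 1510555383 (t = (177069 + 37590)*(-94283 + 101320) = 214659*7037 = 1510555383)
t + M = 1510555383 - 28947 = 1510526436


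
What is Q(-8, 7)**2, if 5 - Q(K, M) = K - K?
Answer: 25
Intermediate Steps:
Q(K, M) = 5 (Q(K, M) = 5 - (K - K) = 5 - 1*0 = 5 + 0 = 5)
Q(-8, 7)**2 = 5**2 = 25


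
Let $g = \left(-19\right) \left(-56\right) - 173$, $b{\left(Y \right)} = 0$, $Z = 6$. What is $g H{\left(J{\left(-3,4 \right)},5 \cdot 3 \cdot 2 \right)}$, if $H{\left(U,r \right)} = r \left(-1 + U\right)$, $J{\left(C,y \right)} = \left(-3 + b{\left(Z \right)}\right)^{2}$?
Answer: $213840$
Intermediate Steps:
$J{\left(C,y \right)} = 9$ ($J{\left(C,y \right)} = \left(-3 + 0\right)^{2} = \left(-3\right)^{2} = 9$)
$g = 891$ ($g = 1064 - 173 = 891$)
$g H{\left(J{\left(-3,4 \right)},5 \cdot 3 \cdot 2 \right)} = 891 \cdot 5 \cdot 3 \cdot 2 \left(-1 + 9\right) = 891 \cdot 15 \cdot 2 \cdot 8 = 891 \cdot 30 \cdot 8 = 891 \cdot 240 = 213840$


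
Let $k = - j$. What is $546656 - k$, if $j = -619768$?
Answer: $-73112$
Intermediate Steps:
$k = 619768$ ($k = \left(-1\right) \left(-619768\right) = 619768$)
$546656 - k = 546656 - 619768 = -73112$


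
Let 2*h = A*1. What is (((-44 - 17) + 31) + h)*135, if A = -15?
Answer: -10125/2 ≈ -5062.5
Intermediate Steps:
h = -15/2 (h = (-15*1)/2 = (½)*(-15) = -15/2 ≈ -7.5000)
(((-44 - 17) + 31) + h)*135 = (((-44 - 17) + 31) - 15/2)*135 = ((-61 + 31) - 15/2)*135 = (-30 - 15/2)*135 = -75/2*135 = -10125/2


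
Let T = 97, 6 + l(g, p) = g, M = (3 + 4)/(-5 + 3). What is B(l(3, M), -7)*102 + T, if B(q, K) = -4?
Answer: -311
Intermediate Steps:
M = -7/2 (M = 7/(-2) = 7*(-½) = -7/2 ≈ -3.5000)
l(g, p) = -6 + g
B(l(3, M), -7)*102 + T = -4*102 + 97 = -408 + 97 = -311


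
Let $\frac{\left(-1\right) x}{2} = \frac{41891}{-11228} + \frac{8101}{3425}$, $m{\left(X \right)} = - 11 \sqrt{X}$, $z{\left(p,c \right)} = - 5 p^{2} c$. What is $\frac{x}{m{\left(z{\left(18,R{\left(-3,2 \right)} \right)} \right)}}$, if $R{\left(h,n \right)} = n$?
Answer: $\frac{52518647 i \sqrt{10}}{38071341000} \approx 0.0043623 i$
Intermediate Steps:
$z{\left(p,c \right)} = - 5 c p^{2}$
$x = \frac{52518647}{19227950}$ ($x = - 2 \left(\frac{41891}{-11228} + \frac{8101}{3425}\right) = - 2 \left(41891 \left(- \frac{1}{11228}\right) + 8101 \cdot \frac{1}{3425}\right) = - 2 \left(- \frac{41891}{11228} + \frac{8101}{3425}\right) = \left(-2\right) \left(- \frac{52518647}{38455900}\right) = \frac{52518647}{19227950} \approx 2.7314$)
$\frac{x}{m{\left(z{\left(18,R{\left(-3,2 \right)} \right)} \right)}} = \frac{52518647}{19227950 \left(- 11 \sqrt{\left(-5\right) 2 \cdot 18^{2}}\right)} = \frac{52518647}{19227950 \left(- 11 \sqrt{\left(-5\right) 2 \cdot 324}\right)} = \frac{52518647}{19227950 \left(- 11 \sqrt{-3240}\right)} = \frac{52518647}{19227950 \left(- 11 \cdot 18 i \sqrt{10}\right)} = \frac{52518647}{19227950 \left(- 198 i \sqrt{10}\right)} = \frac{52518647 \frac{i \sqrt{10}}{1980}}{19227950} = \frac{52518647 i \sqrt{10}}{38071341000}$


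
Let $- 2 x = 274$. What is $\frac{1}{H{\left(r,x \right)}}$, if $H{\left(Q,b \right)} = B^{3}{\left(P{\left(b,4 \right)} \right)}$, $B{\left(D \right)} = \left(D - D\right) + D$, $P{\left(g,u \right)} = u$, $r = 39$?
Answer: $\frac{1}{64} \approx 0.015625$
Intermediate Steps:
$x = -137$ ($x = \left(- \frac{1}{2}\right) 274 = -137$)
$B{\left(D \right)} = D$ ($B{\left(D \right)} = 0 + D = D$)
$H{\left(Q,b \right)} = 64$ ($H{\left(Q,b \right)} = 4^{3} = 64$)
$\frac{1}{H{\left(r,x \right)}} = \frac{1}{64}$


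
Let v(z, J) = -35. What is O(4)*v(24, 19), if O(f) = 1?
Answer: -35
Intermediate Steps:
O(4)*v(24, 19) = 1*(-35) = -35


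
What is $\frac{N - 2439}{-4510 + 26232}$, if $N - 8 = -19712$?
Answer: $- \frac{22143}{21722} \approx -1.0194$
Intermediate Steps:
$N = -19704$ ($N = 8 - 19712 = -19704$)
$\frac{N - 2439}{-4510 + 26232} = \frac{-19704 - 2439}{-4510 + 26232} = - \frac{22143}{21722}$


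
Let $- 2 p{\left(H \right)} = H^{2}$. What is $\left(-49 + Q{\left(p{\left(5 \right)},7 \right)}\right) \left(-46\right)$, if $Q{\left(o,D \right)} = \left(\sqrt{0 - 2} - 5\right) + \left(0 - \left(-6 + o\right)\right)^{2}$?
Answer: $- \frac{26519}{2} - 46 i \sqrt{2} \approx -13260.0 - 65.054 i$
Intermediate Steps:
$p{\left(H \right)} = - \frac{H^{2}}{2}$
$Q{\left(o,D \right)} = -5 + \left(6 - o\right)^{2} + i \sqrt{2}$ ($Q{\left(o,D \right)} = \left(\sqrt{-2} - 5\right) + \left(6 - o\right)^{2} = \left(i \sqrt{2} - 5\right) + \left(6 - o\right)^{2} = \left(-5 + i \sqrt{2}\right) + \left(6 - o\right)^{2} = -5 + \left(6 - o\right)^{2} + i \sqrt{2}$)
$\left(-49 + Q{\left(p{\left(5 \right)},7 \right)}\right) \left(-46\right) = \left(-49 + \left(-5 + \left(-6 - \frac{5^{2}}{2}\right)^{2} + i \sqrt{2}\right)\right) \left(-46\right) = \left(-49 + \left(-5 + \left(-6 - \frac{25}{2}\right)^{2} + i \sqrt{2}\right)\right) \left(-46\right) = \left(-49 + \left(-5 + \left(- \frac{37}{2}\right)^{2} + i \sqrt{2}\right)\right) \left(-46\right) = \left(-49 + \left(-5 + \frac{1369}{4} + i \sqrt{2}\right)\right) \left(-46\right) = \left(-49 + \left(\frac{1349}{4} + i \sqrt{2}\right)\right) \left(-46\right) = \left(\frac{1153}{4} + i \sqrt{2}\right) \left(-46\right) = - \frac{26519}{2} - 46 i \sqrt{2}$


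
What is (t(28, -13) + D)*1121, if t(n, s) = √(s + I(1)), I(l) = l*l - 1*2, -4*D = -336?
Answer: 94164 + 1121*I*√14 ≈ 94164.0 + 4194.4*I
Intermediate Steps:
D = 84 (D = -¼*(-336) = 84)
I(l) = -2 + l² (I(l) = l² - 2 = -2 + l²)
t(n, s) = √(-1 + s) (t(n, s) = √(s + (-2 + 1²)) = √(s + (-2 + 1)) = √(s - 1) = √(-1 + s))
(t(28, -13) + D)*1121 = (√(-1 - 13) + 84)*1121 = (√(-14) + 84)*1121 = (I*√14 + 84)*1121 = (84 + I*√14)*1121 = 94164 + 1121*I*√14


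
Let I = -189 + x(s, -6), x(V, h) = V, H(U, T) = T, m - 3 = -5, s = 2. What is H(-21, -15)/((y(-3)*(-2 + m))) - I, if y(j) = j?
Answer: 743/4 ≈ 185.75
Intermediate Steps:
m = -2 (m = 3 - 5 = -2)
I = -187 (I = -189 + 2 = -187)
H(-21, -15)/((y(-3)*(-2 + m))) - I = -15*(-1/(3*(-2 - 2))) - 1*(-187) = -15/((-3*(-4))) + 187 = -15/12 + 187 = -15*1/12 + 187 = -5/4 + 187 = 743/4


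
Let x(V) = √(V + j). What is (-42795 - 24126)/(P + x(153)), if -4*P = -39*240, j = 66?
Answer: -52198380/1825127 + 22307*√219/1825127 ≈ -28.419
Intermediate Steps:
x(V) = √(66 + V) (x(V) = √(V + 66) = √(66 + V))
P = 2340 (P = -(-39)*240/4 = -¼*(-9360) = 2340)
(-42795 - 24126)/(P + x(153)) = (-42795 - 24126)/(2340 + √(66 + 153)) = -66921/(2340 + √219)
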